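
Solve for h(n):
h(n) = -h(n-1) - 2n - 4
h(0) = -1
First-order linear with linear forcing.
Homogeneous solution: h_h(n) = A·(-1)^n.
Try particular h_p(n) = pn + q. Substituting:
  pn + q = -(p(n-1) + q) - 2n - 4.
Matching the n-coefficient: p = -p - 2 ⇒ p = -1.
Matching constants: q = p - q - 4 ⇒ q = - \frac{5}{2}.
General: h(n) = A·(-1)^n - n - \frac{5}{2}.
Apply h(0) = -1: A - \frac{5}{2} = -1 ⇒ A = \frac{3}{2}.
So h(n) = \frac{3 \left(-1\right)^{n}}{2} - n - \frac{5}{2}.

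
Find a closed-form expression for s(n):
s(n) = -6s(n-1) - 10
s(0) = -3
First-order linear non-homogeneous.
Homogeneous solution: s_h(n) = A·(-6)^n.
Try constant particular solution s_p = K: K = -6K - 10 ⇒ K = - \frac{10}{7}.
General: s(n) = A·(-6)^n - \frac{10}{7}.
Apply s(0) = -3: A - \frac{10}{7} = -3 ⇒ A = - \frac{11}{7}.
So s(n) = - \frac{11 \left(-6\right)^{n}}{7} - \frac{10}{7}.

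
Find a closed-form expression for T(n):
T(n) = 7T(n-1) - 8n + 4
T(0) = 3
First-order linear with linear forcing.
Homogeneous solution: T_h(n) = A·(7)^n.
Try particular T_p(n) = pn + q. Substituting:
  pn + q = 7(p(n-1) + q) - 8n + 4.
Matching the n-coefficient: p = 7p - 8 ⇒ p = \frac{4}{3}.
Matching constants: q = -7p + 7q + 4 ⇒ q = \frac{8}{9}.
General: T(n) = A·(7)^n + \frac{4 n}{3} + \frac{8}{9}.
Apply T(0) = 3: A + \frac{8}{9} = 3 ⇒ A = \frac{19}{9}.
So T(n) = \frac{19 \cdot 7^{n}}{9} + \frac{4 n}{3} + \frac{8}{9}.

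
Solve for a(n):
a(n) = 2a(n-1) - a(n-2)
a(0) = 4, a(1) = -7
Characteristic equation: x² - 2x + 1 = 0, which is (x - (1))².
Repeated root r = 1.
General solution: a(n) = (A + Bn)·(1)^n.
From a(0) = 4: A = 4.
From a(1) = -7: (A + B)·(1) = -7 ⇒ B = -11.
So a(n) = \left(4 - 11 n\right) \cdot (1)^n.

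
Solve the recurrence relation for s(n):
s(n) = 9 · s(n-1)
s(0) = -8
Pure geometric recurrence with ratio 9.
By induction s(n) = s(0) · (9)^n = - 8 \cdot 9^{n}.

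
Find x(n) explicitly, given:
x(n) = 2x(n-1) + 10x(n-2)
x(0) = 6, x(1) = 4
Characteristic equation: x² - 2x - 10 = 0.
Discriminant Δ = (2)² + 4·(10) = 44.
Roots r₁,₂ = (2 ± √44)/2, so r₁ = 1 + \sqrt{11}, r₂ = 1 - \sqrt{11}.
General solution: x(n) = A·r₁^n + B·r₂^n.
From the initial conditions, A + B = 6 and r₁A + r₂B = 4.
Since r₁ - r₂ = √44: A = (4 - (6)r₂)/√44 = 3 - \frac{\sqrt{11}}{11}, and B = 6 - A = \frac{\sqrt{11}}{11} + 3.
So x(n) = \left(3 - \frac{\sqrt{11}}{11}\right)\left(1 + \sqrt{11}\right)^n + \left(\frac{\sqrt{11}}{11} + 3\right)\left(1 - \sqrt{11}\right)^n.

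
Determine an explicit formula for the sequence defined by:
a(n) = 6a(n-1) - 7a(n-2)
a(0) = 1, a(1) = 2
Characteristic equation: x² - 6x + 7 = 0.
Discriminant Δ = (6)² + 4·(-7) = 8.
Roots r₁,₂ = (6 ± √8)/2, so r₁ = \sqrt{2} + 3, r₂ = 3 - \sqrt{2}.
General solution: a(n) = A·r₁^n + B·r₂^n.
From the initial conditions, A + B = 1 and r₁A + r₂B = 2.
Since r₁ - r₂ = √8: A = (2 - (1)r₂)/√8 = \frac{1}{2} - \frac{\sqrt{2}}{4}, and B = 1 - A = \frac{\sqrt{2}}{4} + \frac{1}{2}.
So a(n) = \left(\frac{1}{2} - \frac{\sqrt{2}}{4}\right)\left(\sqrt{2} + 3\right)^n + \left(\frac{\sqrt{2}}{4} + \frac{1}{2}\right)\left(3 - \sqrt{2}\right)^n.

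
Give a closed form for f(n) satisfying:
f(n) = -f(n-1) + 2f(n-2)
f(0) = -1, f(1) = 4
Characteristic equation: x² + x - 2 = 0, which factors as (x - (1))(x - (-2)) = 0.
Roots r₁ = 1, r₂ = -2 (distinct).
General solution: f(n) = A·(1)^n + B·(-2)^n.
From f(0) = -1: A + B = -1.
From f(1) = 4: A - 2B = 4.
Solving: A = \frac{2}{3}, B = - \frac{5}{3}.
So f(n) = \frac{2}{3} - \frac{5 \left(-2\right)^{n}}{3}.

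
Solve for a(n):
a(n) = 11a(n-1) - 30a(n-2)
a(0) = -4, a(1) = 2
Characteristic equation: x² - 11x + 30 = 0, which factors as (x - (5))(x - (6)) = 0.
Roots r₁ = 5, r₂ = 6 (distinct).
General solution: a(n) = A·(5)^n + B·(6)^n.
From a(0) = -4: A + B = -4.
From a(1) = 2: 5A + 6B = 2.
Solving: A = -26, B = 22.
So a(n) = - 26 \cdot 5^{n} + 22 \cdot 6^{n}.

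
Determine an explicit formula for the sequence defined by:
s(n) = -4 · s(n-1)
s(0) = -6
Pure geometric recurrence with ratio -4.
By induction s(n) = s(0) · (-4)^n = - 6 \left(-4\right)^{n}.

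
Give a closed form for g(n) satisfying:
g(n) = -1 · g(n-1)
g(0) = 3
Pure geometric recurrence with ratio -1.
By induction g(n) = g(0) · (-1)^n = 3 \left(-1\right)^{n}.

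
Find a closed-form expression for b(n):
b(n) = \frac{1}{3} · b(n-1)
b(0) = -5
Pure geometric recurrence with ratio \frac{1}{3}.
By induction b(n) = b(0) · (\frac{1}{3})^n = - 5 \cdot 3^{- n}.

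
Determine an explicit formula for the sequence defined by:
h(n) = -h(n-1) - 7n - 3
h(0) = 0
First-order linear with linear forcing.
Homogeneous solution: h_h(n) = A·(-1)^n.
Try particular h_p(n) = pn + q. Substituting:
  pn + q = -(p(n-1) + q) - 7n - 3.
Matching the n-coefficient: p = -p - 7 ⇒ p = - \frac{7}{2}.
Matching constants: q = p - q - 3 ⇒ q = - \frac{13}{4}.
General: h(n) = A·(-1)^n - \frac{7 n}{2} - \frac{13}{4}.
Apply h(0) = 0: A - \frac{13}{4} = 0 ⇒ A = \frac{13}{4}.
So h(n) = \frac{13 \left(-1\right)^{n}}{4} - \frac{7 n}{2} - \frac{13}{4}.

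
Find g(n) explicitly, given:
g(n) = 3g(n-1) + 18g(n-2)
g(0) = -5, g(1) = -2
Characteristic equation: x² - 3x - 18 = 0, which factors as (x - (-3))(x - (6)) = 0.
Roots r₁ = -3, r₂ = 6 (distinct).
General solution: g(n) = A·(-3)^n + B·(6)^n.
From g(0) = -5: A + B = -5.
From g(1) = -2: -3A + 6B = -2.
Solving: A = - \frac{28}{9}, B = - \frac{17}{9}.
So g(n) = - \frac{28 \left(-3\right)^{n}}{9} - \frac{17 \cdot 6^{n}}{9}.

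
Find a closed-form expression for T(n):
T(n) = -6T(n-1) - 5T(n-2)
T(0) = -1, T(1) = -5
Characteristic equation: x² + 6x + 5 = 0, which factors as (x - (-5))(x - (-1)) = 0.
Roots r₁ = -5, r₂ = -1 (distinct).
General solution: T(n) = A·(-5)^n + B·(-1)^n.
From T(0) = -1: A + B = -1.
From T(1) = -5: -5A - B = -5.
Solving: A = \frac{3}{2}, B = - \frac{5}{2}.
So T(n) = - \frac{5 \left(-1\right)^{n}}{2} + \frac{3 \left(-5\right)^{n}}{2}.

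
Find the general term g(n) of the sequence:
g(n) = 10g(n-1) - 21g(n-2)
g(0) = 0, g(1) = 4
Characteristic equation: x² - 10x + 21 = 0, which factors as (x - (7))(x - (3)) = 0.
Roots r₁ = 7, r₂ = 3 (distinct).
General solution: g(n) = A·(7)^n + B·(3)^n.
From g(0) = 0: A + B = 0.
From g(1) = 4: 7A + 3B = 4.
Solving: A = 1, B = -1.
So g(n) = - 3^{n} + 7^{n}.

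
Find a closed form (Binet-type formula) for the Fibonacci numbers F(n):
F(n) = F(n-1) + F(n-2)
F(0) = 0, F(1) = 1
This is the Fibonacci sequence.
Characteristic equation: x² - x - 1 = 0; roots r₁ = \frac{1}{2} + \frac{\sqrt{5}}{2}, r₂ = \frac{1}{2} - \frac{\sqrt{5}}{2}.
General: F(n) = A·r₁^n + B·r₂^n. Solving with F(0)=0, F(1)=1 gives A = \frac{\sqrt{5}}{5}, B = - \frac{\sqrt{5}}{5}.
So F(n) = \frac{2^{- n} \sqrt{5} \left(- \left(1 - \sqrt{5}\right)^{n} + \left(1 + \sqrt{5}\right)^{n}\right)}{5}.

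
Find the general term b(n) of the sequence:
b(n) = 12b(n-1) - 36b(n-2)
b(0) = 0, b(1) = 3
Characteristic equation: x² - 12x + 36 = 0, which is (x - (6))².
Repeated root r = 6.
General solution: b(n) = (A + Bn)·(6)^n.
From b(0) = 0: A = 0.
From b(1) = 3: (A + B)·(6) = 3 ⇒ B = \frac{1}{2}.
So b(n) = \left(\frac{n}{2}\right) \cdot (6)^n.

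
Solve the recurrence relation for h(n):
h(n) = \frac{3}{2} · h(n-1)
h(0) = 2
Pure geometric recurrence with ratio \frac{3}{2}.
By induction h(n) = h(0) · (\frac{3}{2})^n = 2 \left(\frac{3}{2}\right)^{n}.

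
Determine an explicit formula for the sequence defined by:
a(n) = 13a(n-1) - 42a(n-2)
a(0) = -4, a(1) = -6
Characteristic equation: x² - 13x + 42 = 0, which factors as (x - (7))(x - (6)) = 0.
Roots r₁ = 7, r₂ = 6 (distinct).
General solution: a(n) = A·(7)^n + B·(6)^n.
From a(0) = -4: A + B = -4.
From a(1) = -6: 7A + 6B = -6.
Solving: A = 18, B = -22.
So a(n) = - 22 \cdot 6^{n} + 18 \cdot 7^{n}.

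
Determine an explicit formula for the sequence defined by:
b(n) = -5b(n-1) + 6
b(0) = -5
First-order linear non-homogeneous.
Homogeneous solution: b_h(n) = A·(-5)^n.
Try constant particular solution b_p = K: K = -5K + 6 ⇒ K = 1.
General: b(n) = A·(-5)^n + 1.
Apply b(0) = -5: A + 1 = -5 ⇒ A = -6.
So b(n) = 1 - 6 \left(-5\right)^{n}.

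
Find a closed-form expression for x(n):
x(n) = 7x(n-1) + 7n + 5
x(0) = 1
First-order linear with linear forcing.
Homogeneous solution: x_h(n) = A·(7)^n.
Try particular x_p(n) = pn + q. Substituting:
  pn + q = 7(p(n-1) + q) + 7n + 5.
Matching the n-coefficient: p = 7p + 7 ⇒ p = - \frac{7}{6}.
Matching constants: q = -7p + 7q + 5 ⇒ q = - \frac{79}{36}.
General: x(n) = A·(7)^n - \frac{7 n}{6} - \frac{79}{36}.
Apply x(0) = 1: A - \frac{79}{36} = 1 ⇒ A = \frac{115}{36}.
So x(n) = \frac{115 \cdot 7^{n}}{36} - \frac{7 n}{6} - \frac{79}{36}.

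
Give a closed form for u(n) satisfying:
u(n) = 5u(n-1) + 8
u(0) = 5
First-order linear non-homogeneous.
Homogeneous solution: u_h(n) = A·(5)^n.
Try constant particular solution u_p = K: K = 5K + 8 ⇒ K = -2.
General: u(n) = A·(5)^n - 2.
Apply u(0) = 5: A - 2 = 5 ⇒ A = 7.
So u(n) = 7 \cdot 5^{n} - 2.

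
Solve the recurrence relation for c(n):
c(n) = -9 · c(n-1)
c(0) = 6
Pure geometric recurrence with ratio -9.
By induction c(n) = c(0) · (-9)^n = 6 \left(-9\right)^{n}.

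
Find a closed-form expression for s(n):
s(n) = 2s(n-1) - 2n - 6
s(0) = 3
First-order linear with linear forcing.
Homogeneous solution: s_h(n) = A·(2)^n.
Try particular s_p(n) = pn + q. Substituting:
  pn + q = 2(p(n-1) + q) - 2n - 6.
Matching the n-coefficient: p = 2p - 2 ⇒ p = 2.
Matching constants: q = -2p + 2q - 6 ⇒ q = 10.
General: s(n) = A·(2)^n + 2 n + 10.
Apply s(0) = 3: A + 10 = 3 ⇒ A = -7.
So s(n) = - 7 \cdot 2^{n} + 2 n + 10.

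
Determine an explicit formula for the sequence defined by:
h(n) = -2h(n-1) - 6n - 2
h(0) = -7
First-order linear with linear forcing.
Homogeneous solution: h_h(n) = A·(-2)^n.
Try particular h_p(n) = pn + q. Substituting:
  pn + q = -2(p(n-1) + q) - 6n - 2.
Matching the n-coefficient: p = -2p - 6 ⇒ p = -2.
Matching constants: q = 2p - 2q - 2 ⇒ q = -2.
General: h(n) = A·(-2)^n - 2 n - 2.
Apply h(0) = -7: A - 2 = -7 ⇒ A = -5.
So h(n) = - 5 \left(-2\right)^{n} - 2 n - 2.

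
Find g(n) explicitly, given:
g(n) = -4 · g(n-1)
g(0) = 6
Pure geometric recurrence with ratio -4.
By induction g(n) = g(0) · (-4)^n = 6 \left(-4\right)^{n}.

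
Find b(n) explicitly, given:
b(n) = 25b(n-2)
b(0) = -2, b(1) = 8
Characteristic equation: x² - 25 = 0, which factors as (x - (5))(x - (-5)) = 0.
Roots r₁ = 5, r₂ = -5 (distinct).
General solution: b(n) = A·(5)^n + B·(-5)^n.
From b(0) = -2: A + B = -2.
From b(1) = 8: 5A - 5B = 8.
Solving: A = - \frac{1}{5}, B = - \frac{9}{5}.
So b(n) = - \frac{9 \left(-5\right)^{n}}{5} - \frac{5^{n}}{5}.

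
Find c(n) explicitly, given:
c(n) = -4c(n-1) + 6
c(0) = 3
First-order linear non-homogeneous.
Homogeneous solution: c_h(n) = A·(-4)^n.
Try constant particular solution c_p = K: K = -4K + 6 ⇒ K = \frac{6}{5}.
General: c(n) = A·(-4)^n + \frac{6}{5}.
Apply c(0) = 3: A + \frac{6}{5} = 3 ⇒ A = \frac{9}{5}.
So c(n) = \frac{9 \left(-4\right)^{n}}{5} + \frac{6}{5}.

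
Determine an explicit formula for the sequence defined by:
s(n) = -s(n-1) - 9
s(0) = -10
First-order linear non-homogeneous.
Homogeneous solution: s_h(n) = A·(-1)^n.
Try constant particular solution s_p = K: K = -K - 9 ⇒ K = - \frac{9}{2}.
General: s(n) = A·(-1)^n - \frac{9}{2}.
Apply s(0) = -10: A - \frac{9}{2} = -10 ⇒ A = - \frac{11}{2}.
So s(n) = - \frac{11 \left(-1\right)^{n}}{2} - \frac{9}{2}.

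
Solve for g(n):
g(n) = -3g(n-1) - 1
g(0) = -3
First-order linear non-homogeneous.
Homogeneous solution: g_h(n) = A·(-3)^n.
Try constant particular solution g_p = K: K = -3K - 1 ⇒ K = - \frac{1}{4}.
General: g(n) = A·(-3)^n - \frac{1}{4}.
Apply g(0) = -3: A - \frac{1}{4} = -3 ⇒ A = - \frac{11}{4}.
So g(n) = - \frac{11 \left(-3\right)^{n}}{4} - \frac{1}{4}.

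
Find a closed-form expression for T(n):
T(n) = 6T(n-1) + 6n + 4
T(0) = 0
First-order linear with linear forcing.
Homogeneous solution: T_h(n) = A·(6)^n.
Try particular T_p(n) = pn + q. Substituting:
  pn + q = 6(p(n-1) + q) + 6n + 4.
Matching the n-coefficient: p = 6p + 6 ⇒ p = - \frac{6}{5}.
Matching constants: q = -6p + 6q + 4 ⇒ q = - \frac{56}{25}.
General: T(n) = A·(6)^n - \frac{6 n}{5} - \frac{56}{25}.
Apply T(0) = 0: A - \frac{56}{25} = 0 ⇒ A = \frac{56}{25}.
So T(n) = \frac{56 \cdot 6^{n}}{25} - \frac{6 n}{5} - \frac{56}{25}.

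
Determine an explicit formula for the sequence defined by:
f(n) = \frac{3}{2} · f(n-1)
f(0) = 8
Pure geometric recurrence with ratio \frac{3}{2}.
By induction f(n) = f(0) · (\frac{3}{2})^n = 8 \left(\frac{3}{2}\right)^{n}.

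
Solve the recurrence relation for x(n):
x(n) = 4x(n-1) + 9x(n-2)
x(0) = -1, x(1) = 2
Characteristic equation: x² - 4x - 9 = 0.
Discriminant Δ = (4)² + 4·(9) = 52.
Roots r₁,₂ = (4 ± √52)/2, so r₁ = 2 + \sqrt{13}, r₂ = 2 - \sqrt{13}.
General solution: x(n) = A·r₁^n + B·r₂^n.
From the initial conditions, A + B = -1 and r₁A + r₂B = 2.
Since r₁ - r₂ = √52: A = (2 - (-1)r₂)/√52 = - \frac{1}{2} + \frac{2 \sqrt{13}}{13}, and B = -1 - A = - \frac{2 \sqrt{13}}{13} - \frac{1}{2}.
So x(n) = \left(- \frac{1}{2} + \frac{2 \sqrt{13}}{13}\right)\left(2 + \sqrt{13}\right)^n + \left(- \frac{2 \sqrt{13}}{13} - \frac{1}{2}\right)\left(2 - \sqrt{13}\right)^n.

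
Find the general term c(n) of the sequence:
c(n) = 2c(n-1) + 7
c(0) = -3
First-order linear non-homogeneous.
Homogeneous solution: c_h(n) = A·(2)^n.
Try constant particular solution c_p = K: K = 2K + 7 ⇒ K = -7.
General: c(n) = A·(2)^n - 7.
Apply c(0) = -3: A - 7 = -3 ⇒ A = 4.
So c(n) = 4 \cdot 2^{n} - 7.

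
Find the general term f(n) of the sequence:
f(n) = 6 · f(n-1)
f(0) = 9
Pure geometric recurrence with ratio 6.
By induction f(n) = f(0) · (6)^n = 9 \cdot 6^{n}.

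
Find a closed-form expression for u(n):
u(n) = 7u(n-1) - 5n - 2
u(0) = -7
First-order linear with linear forcing.
Homogeneous solution: u_h(n) = A·(7)^n.
Try particular u_p(n) = pn + q. Substituting:
  pn + q = 7(p(n-1) + q) - 5n - 2.
Matching the n-coefficient: p = 7p - 5 ⇒ p = \frac{5}{6}.
Matching constants: q = -7p + 7q - 2 ⇒ q = \frac{47}{36}.
General: u(n) = A·(7)^n + \frac{5 n}{6} + \frac{47}{36}.
Apply u(0) = -7: A + \frac{47}{36} = -7 ⇒ A = - \frac{299}{36}.
So u(n) = - \frac{299 \cdot 7^{n}}{36} + \frac{5 n}{6} + \frac{47}{36}.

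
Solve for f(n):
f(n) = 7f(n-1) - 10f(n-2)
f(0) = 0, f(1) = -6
Characteristic equation: x² - 7x + 10 = 0, which factors as (x - (2))(x - (5)) = 0.
Roots r₁ = 2, r₂ = 5 (distinct).
General solution: f(n) = A·(2)^n + B·(5)^n.
From f(0) = 0: A + B = 0.
From f(1) = -6: 2A + 5B = -6.
Solving: A = 2, B = -2.
So f(n) = 2 \cdot 2^{n} - 2 \cdot 5^{n}.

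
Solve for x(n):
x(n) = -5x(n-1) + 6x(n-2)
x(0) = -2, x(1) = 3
Characteristic equation: x² + 5x - 6 = 0, which factors as (x - (1))(x - (-6)) = 0.
Roots r₁ = 1, r₂ = -6 (distinct).
General solution: x(n) = A·(1)^n + B·(-6)^n.
From x(0) = -2: A + B = -2.
From x(1) = 3: A - 6B = 3.
Solving: A = - \frac{9}{7}, B = - \frac{5}{7}.
So x(n) = - \frac{5 \left(-6\right)^{n}}{7} - \frac{9}{7}.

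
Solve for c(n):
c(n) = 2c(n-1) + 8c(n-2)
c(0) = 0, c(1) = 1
Characteristic equation: x² - 2x - 8 = 0, which factors as (x - (4))(x - (-2)) = 0.
Roots r₁ = 4, r₂ = -2 (distinct).
General solution: c(n) = A·(4)^n + B·(-2)^n.
From c(0) = 0: A + B = 0.
From c(1) = 1: 4A - 2B = 1.
Solving: A = \frac{1}{6}, B = - \frac{1}{6}.
So c(n) = - \frac{\left(-2\right)^{n}}{6} + \frac{4^{n}}{6}.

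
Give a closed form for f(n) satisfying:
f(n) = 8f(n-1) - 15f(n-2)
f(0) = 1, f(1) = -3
Characteristic equation: x² - 8x + 15 = 0, which factors as (x - (3))(x - (5)) = 0.
Roots r₁ = 3, r₂ = 5 (distinct).
General solution: f(n) = A·(3)^n + B·(5)^n.
From f(0) = 1: A + B = 1.
From f(1) = -3: 3A + 5B = -3.
Solving: A = 4, B = -3.
So f(n) = 4 \cdot 3^{n} - 3 \cdot 5^{n}.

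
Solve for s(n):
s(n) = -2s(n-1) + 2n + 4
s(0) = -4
First-order linear with linear forcing.
Homogeneous solution: s_h(n) = A·(-2)^n.
Try particular s_p(n) = pn + q. Substituting:
  pn + q = -2(p(n-1) + q) + 2n + 4.
Matching the n-coefficient: p = -2p + 2 ⇒ p = \frac{2}{3}.
Matching constants: q = 2p - 2q + 4 ⇒ q = \frac{16}{9}.
General: s(n) = A·(-2)^n + \frac{2 n}{3} + \frac{16}{9}.
Apply s(0) = -4: A + \frac{16}{9} = -4 ⇒ A = - \frac{52}{9}.
So s(n) = - \frac{52 \left(-2\right)^{n}}{9} + \frac{2 n}{3} + \frac{16}{9}.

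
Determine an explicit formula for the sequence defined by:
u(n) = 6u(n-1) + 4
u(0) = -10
First-order linear non-homogeneous.
Homogeneous solution: u_h(n) = A·(6)^n.
Try constant particular solution u_p = K: K = 6K + 4 ⇒ K = - \frac{4}{5}.
General: u(n) = A·(6)^n - \frac{4}{5}.
Apply u(0) = -10: A - \frac{4}{5} = -10 ⇒ A = - \frac{46}{5}.
So u(n) = - \frac{46 \cdot 6^{n}}{5} - \frac{4}{5}.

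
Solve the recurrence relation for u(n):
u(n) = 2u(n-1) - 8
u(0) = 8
First-order linear non-homogeneous.
Homogeneous solution: u_h(n) = A·(2)^n.
Try constant particular solution u_p = K: K = 2K - 8 ⇒ K = 8.
General: u(n) = A·(2)^n + 8.
Apply u(0) = 8: A + 8 = 8 ⇒ A = 0.
So u(n) = 8.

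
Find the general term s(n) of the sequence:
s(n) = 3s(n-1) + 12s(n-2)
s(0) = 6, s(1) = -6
Characteristic equation: x² - 3x - 12 = 0.
Discriminant Δ = (3)² + 4·(12) = 57.
Roots r₁,₂ = (3 ± √57)/2, so r₁ = \frac{3}{2} + \frac{\sqrt{57}}{2}, r₂ = \frac{3}{2} - \frac{\sqrt{57}}{2}.
General solution: s(n) = A·r₁^n + B·r₂^n.
From the initial conditions, A + B = 6 and r₁A + r₂B = -6.
Since r₁ - r₂ = √57: A = (-6 - (6)r₂)/√57 = 3 - \frac{5 \sqrt{57}}{19}, and B = 6 - A = \frac{5 \sqrt{57}}{19} + 3.
So s(n) = \left(3 - \frac{5 \sqrt{57}}{19}\right)\left(\frac{3}{2} + \frac{\sqrt{57}}{2}\right)^n + \left(\frac{5 \sqrt{57}}{19} + 3\right)\left(\frac{3}{2} - \frac{\sqrt{57}}{2}\right)^n.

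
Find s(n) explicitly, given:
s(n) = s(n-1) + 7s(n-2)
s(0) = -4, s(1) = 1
Characteristic equation: x² - x - 7 = 0.
Discriminant Δ = (1)² + 4·(7) = 29.
Roots r₁,₂ = (1 ± √29)/2, so r₁ = \frac{1}{2} + \frac{\sqrt{29}}{2}, r₂ = \frac{1}{2} - \frac{\sqrt{29}}{2}.
General solution: s(n) = A·r₁^n + B·r₂^n.
From the initial conditions, A + B = -4 and r₁A + r₂B = 1.
Since r₁ - r₂ = √29: A = (1 - (-4)r₂)/√29 = -2 + \frac{3 \sqrt{29}}{29}, and B = -4 - A = -2 - \frac{3 \sqrt{29}}{29}.
So s(n) = \left(-2 + \frac{3 \sqrt{29}}{29}\right)\left(\frac{1}{2} + \frac{\sqrt{29}}{2}\right)^n + \left(-2 - \frac{3 \sqrt{29}}{29}\right)\left(\frac{1}{2} - \frac{\sqrt{29}}{2}\right)^n.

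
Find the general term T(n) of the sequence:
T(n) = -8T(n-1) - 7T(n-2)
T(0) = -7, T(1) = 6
Characteristic equation: x² + 8x + 7 = 0, which factors as (x - (-7))(x - (-1)) = 0.
Roots r₁ = -7, r₂ = -1 (distinct).
General solution: T(n) = A·(-7)^n + B·(-1)^n.
From T(0) = -7: A + B = -7.
From T(1) = 6: -7A - B = 6.
Solving: A = \frac{1}{6}, B = - \frac{43}{6}.
So T(n) = - \frac{43 \left(-1\right)^{n}}{6} + \frac{\left(-7\right)^{n}}{6}.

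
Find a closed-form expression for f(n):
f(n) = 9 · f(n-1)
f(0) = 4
Pure geometric recurrence with ratio 9.
By induction f(n) = f(0) · (9)^n = 4 \cdot 9^{n}.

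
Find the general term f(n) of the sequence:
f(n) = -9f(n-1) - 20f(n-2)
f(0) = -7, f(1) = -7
Characteristic equation: x² + 9x + 20 = 0, which factors as (x - (-4))(x - (-5)) = 0.
Roots r₁ = -4, r₂ = -5 (distinct).
General solution: f(n) = A·(-4)^n + B·(-5)^n.
From f(0) = -7: A + B = -7.
From f(1) = -7: -4A - 5B = -7.
Solving: A = -42, B = 35.
So f(n) = - 42 \left(-4\right)^{n} + 35 \left(-5\right)^{n}.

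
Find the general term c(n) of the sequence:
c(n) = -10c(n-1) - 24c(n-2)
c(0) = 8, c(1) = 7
Characteristic equation: x² + 10x + 24 = 0, which factors as (x - (-6))(x - (-4)) = 0.
Roots r₁ = -6, r₂ = -4 (distinct).
General solution: c(n) = A·(-6)^n + B·(-4)^n.
From c(0) = 8: A + B = 8.
From c(1) = 7: -6A - 4B = 7.
Solving: A = - \frac{39}{2}, B = \frac{55}{2}.
So c(n) = \frac{55 \left(-4\right)^{n}}{2} - \frac{39 \left(-6\right)^{n}}{2}.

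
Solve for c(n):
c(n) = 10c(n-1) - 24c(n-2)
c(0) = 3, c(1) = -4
Characteristic equation: x² - 10x + 24 = 0, which factors as (x - (6))(x - (4)) = 0.
Roots r₁ = 6, r₂ = 4 (distinct).
General solution: c(n) = A·(6)^n + B·(4)^n.
From c(0) = 3: A + B = 3.
From c(1) = -4: 6A + 4B = -4.
Solving: A = -8, B = 11.
So c(n) = 11 \cdot 4^{n} - 8 \cdot 6^{n}.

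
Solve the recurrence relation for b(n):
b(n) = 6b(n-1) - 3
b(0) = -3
First-order linear non-homogeneous.
Homogeneous solution: b_h(n) = A·(6)^n.
Try constant particular solution b_p = K: K = 6K - 3 ⇒ K = \frac{3}{5}.
General: b(n) = A·(6)^n + \frac{3}{5}.
Apply b(0) = -3: A + \frac{3}{5} = -3 ⇒ A = - \frac{18}{5}.
So b(n) = \frac{3}{5} - \frac{18 \cdot 6^{n}}{5}.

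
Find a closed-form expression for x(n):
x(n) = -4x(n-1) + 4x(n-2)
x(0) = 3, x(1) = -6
Characteristic equation: x² + 4x - 4 = 0.
Discriminant Δ = (-4)² + 4·(4) = 32.
Roots r₁,₂ = (-4 ± √32)/2, so r₁ = -2 + 2 \sqrt{2}, r₂ = - 2 \sqrt{2} - 2.
General solution: x(n) = A·r₁^n + B·r₂^n.
From the initial conditions, A + B = 3 and r₁A + r₂B = -6.
Since r₁ - r₂ = √32: A = (-6 - (3)r₂)/√32 = \frac{3}{2}, and B = 3 - A = \frac{3}{2}.
So x(n) = \left(\frac{3}{2}\right)\left(-2 + 2 \sqrt{2}\right)^n + \left(\frac{3}{2}\right)\left(- 2 \sqrt{2} - 2\right)^n.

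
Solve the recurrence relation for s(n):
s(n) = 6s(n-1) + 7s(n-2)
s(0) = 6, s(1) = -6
Characteristic equation: x² - 6x - 7 = 0, which factors as (x - (-1))(x - (7)) = 0.
Roots r₁ = -1, r₂ = 7 (distinct).
General solution: s(n) = A·(-1)^n + B·(7)^n.
From s(0) = 6: A + B = 6.
From s(1) = -6: -A + 7B = -6.
Solving: A = 6, B = 0.
So s(n) = 6 \left(-1\right)^{n}.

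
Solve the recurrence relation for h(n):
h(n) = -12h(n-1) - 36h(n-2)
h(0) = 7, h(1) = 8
Characteristic equation: x² + 12x + 36 = 0, which is (x - (-6))².
Repeated root r = -6.
General solution: h(n) = (A + Bn)·(-6)^n.
From h(0) = 7: A = 7.
From h(1) = 8: (A + B)·(-6) = 8 ⇒ B = - \frac{25}{3}.
So h(n) = \left(7 - \frac{25 n}{3}\right) \cdot (-6)^n.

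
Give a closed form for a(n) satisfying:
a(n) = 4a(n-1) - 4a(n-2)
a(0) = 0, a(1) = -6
Characteristic equation: x² - 4x + 4 = 0, which is (x - (2))².
Repeated root r = 2.
General solution: a(n) = (A + Bn)·(2)^n.
From a(0) = 0: A = 0.
From a(1) = -6: (A + B)·(2) = -6 ⇒ B = -3.
So a(n) = \left(- 3 n\right) \cdot (2)^n.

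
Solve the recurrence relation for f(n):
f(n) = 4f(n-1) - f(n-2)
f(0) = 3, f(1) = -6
Characteristic equation: x² - 4x + 1 = 0.
Discriminant Δ = (4)² + 4·(-1) = 12.
Roots r₁,₂ = (4 ± √12)/2, so r₁ = \sqrt{3} + 2, r₂ = 2 - \sqrt{3}.
General solution: f(n) = A·r₁^n + B·r₂^n.
From the initial conditions, A + B = 3 and r₁A + r₂B = -6.
Since r₁ - r₂ = √12: A = (-6 - (3)r₂)/√12 = \frac{3}{2} - 2 \sqrt{3}, and B = 3 - A = \frac{3}{2} + 2 \sqrt{3}.
So f(n) = \left(\frac{3}{2} - 2 \sqrt{3}\right)\left(\sqrt{3} + 2\right)^n + \left(\frac{3}{2} + 2 \sqrt{3}\right)\left(2 - \sqrt{3}\right)^n.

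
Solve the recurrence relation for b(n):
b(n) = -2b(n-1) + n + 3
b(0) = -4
First-order linear with linear forcing.
Homogeneous solution: b_h(n) = A·(-2)^n.
Try particular b_p(n) = pn + q. Substituting:
  pn + q = -2(p(n-1) + q) + n + 3.
Matching the n-coefficient: p = -2p + 1 ⇒ p = \frac{1}{3}.
Matching constants: q = 2p - 2q + 3 ⇒ q = \frac{11}{9}.
General: b(n) = A·(-2)^n + \frac{n}{3} + \frac{11}{9}.
Apply b(0) = -4: A + \frac{11}{9} = -4 ⇒ A = - \frac{47}{9}.
So b(n) = - \frac{47 \left(-2\right)^{n}}{9} + \frac{n}{3} + \frac{11}{9}.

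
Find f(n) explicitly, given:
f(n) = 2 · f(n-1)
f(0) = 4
Pure geometric recurrence with ratio 2.
By induction f(n) = f(0) · (2)^n = 4 \cdot 2^{n}.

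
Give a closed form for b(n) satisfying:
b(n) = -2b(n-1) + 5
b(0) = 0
First-order linear non-homogeneous.
Homogeneous solution: b_h(n) = A·(-2)^n.
Try constant particular solution b_p = K: K = -2K + 5 ⇒ K = \frac{5}{3}.
General: b(n) = A·(-2)^n + \frac{5}{3}.
Apply b(0) = 0: A + \frac{5}{3} = 0 ⇒ A = - \frac{5}{3}.
So b(n) = \frac{5}{3} - \frac{5 \left(-2\right)^{n}}{3}.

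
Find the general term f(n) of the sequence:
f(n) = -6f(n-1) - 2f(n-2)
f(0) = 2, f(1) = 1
Characteristic equation: x² + 6x + 2 = 0.
Discriminant Δ = (-6)² + 4·(-2) = 28.
Roots r₁,₂ = (-6 ± √28)/2, so r₁ = -3 + \sqrt{7}, r₂ = -3 - \sqrt{7}.
General solution: f(n) = A·r₁^n + B·r₂^n.
From the initial conditions, A + B = 2 and r₁A + r₂B = 1.
Since r₁ - r₂ = √28: A = (1 - (2)r₂)/√28 = 1 + \frac{\sqrt{7}}{2}, and B = 2 - A = 1 - \frac{\sqrt{7}}{2}.
So f(n) = \left(1 + \frac{\sqrt{7}}{2}\right)\left(-3 + \sqrt{7}\right)^n + \left(1 - \frac{\sqrt{7}}{2}\right)\left(-3 - \sqrt{7}\right)^n.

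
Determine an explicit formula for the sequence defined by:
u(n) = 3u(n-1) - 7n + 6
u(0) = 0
First-order linear with linear forcing.
Homogeneous solution: u_h(n) = A·(3)^n.
Try particular u_p(n) = pn + q. Substituting:
  pn + q = 3(p(n-1) + q) - 7n + 6.
Matching the n-coefficient: p = 3p - 7 ⇒ p = \frac{7}{2}.
Matching constants: q = -3p + 3q + 6 ⇒ q = \frac{9}{4}.
General: u(n) = A·(3)^n + \frac{7 n}{2} + \frac{9}{4}.
Apply u(0) = 0: A + \frac{9}{4} = 0 ⇒ A = - \frac{9}{4}.
So u(n) = - \frac{9 \cdot 3^{n}}{4} + \frac{7 n}{2} + \frac{9}{4}.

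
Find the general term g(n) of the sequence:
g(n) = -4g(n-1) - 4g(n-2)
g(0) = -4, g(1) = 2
Characteristic equation: x² + 4x + 4 = 0, which is (x - (-2))².
Repeated root r = -2.
General solution: g(n) = (A + Bn)·(-2)^n.
From g(0) = -4: A = -4.
From g(1) = 2: (A + B)·(-2) = 2 ⇒ B = 3.
So g(n) = \left(3 n - 4\right) \cdot (-2)^n.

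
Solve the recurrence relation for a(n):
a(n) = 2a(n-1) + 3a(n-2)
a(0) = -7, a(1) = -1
Characteristic equation: x² - 2x - 3 = 0, which factors as (x - (3))(x - (-1)) = 0.
Roots r₁ = 3, r₂ = -1 (distinct).
General solution: a(n) = A·(3)^n + B·(-1)^n.
From a(0) = -7: A + B = -7.
From a(1) = -1: 3A - B = -1.
Solving: A = -2, B = -5.
So a(n) = - 5 \left(-1\right)^{n} - 2 \cdot 3^{n}.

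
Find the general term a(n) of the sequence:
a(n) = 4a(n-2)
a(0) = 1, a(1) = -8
Characteristic equation: x² - 4 = 0, which factors as (x - (-2))(x - (2)) = 0.
Roots r₁ = -2, r₂ = 2 (distinct).
General solution: a(n) = A·(-2)^n + B·(2)^n.
From a(0) = 1: A + B = 1.
From a(1) = -8: -2A + 2B = -8.
Solving: A = \frac{5}{2}, B = - \frac{3}{2}.
So a(n) = \frac{5 \left(-2\right)^{n}}{2} - \frac{3 \cdot 2^{n}}{2}.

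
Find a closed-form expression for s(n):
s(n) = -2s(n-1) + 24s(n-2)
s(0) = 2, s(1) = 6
Characteristic equation: x² + 2x - 24 = 0, which factors as (x - (-6))(x - (4)) = 0.
Roots r₁ = -6, r₂ = 4 (distinct).
General solution: s(n) = A·(-6)^n + B·(4)^n.
From s(0) = 2: A + B = 2.
From s(1) = 6: -6A + 4B = 6.
Solving: A = \frac{1}{5}, B = \frac{9}{5}.
So s(n) = \frac{\left(-6\right)^{n}}{5} + \frac{9 \cdot 4^{n}}{5}.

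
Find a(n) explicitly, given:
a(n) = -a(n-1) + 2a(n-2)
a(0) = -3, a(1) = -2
Characteristic equation: x² + x - 2 = 0, which factors as (x - (-2))(x - (1)) = 0.
Roots r₁ = -2, r₂ = 1 (distinct).
General solution: a(n) = A·(-2)^n + B·(1)^n.
From a(0) = -3: A + B = -3.
From a(1) = -2: -2A + B = -2.
Solving: A = - \frac{1}{3}, B = - \frac{8}{3}.
So a(n) = - \frac{\left(-2\right)^{n}}{3} - \frac{8}{3}.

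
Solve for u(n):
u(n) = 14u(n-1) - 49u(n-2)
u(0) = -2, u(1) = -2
Characteristic equation: x² - 14x + 49 = 0, which is (x - (7))².
Repeated root r = 7.
General solution: u(n) = (A + Bn)·(7)^n.
From u(0) = -2: A = -2.
From u(1) = -2: (A + B)·(7) = -2 ⇒ B = \frac{12}{7}.
So u(n) = \left(\frac{12 n}{7} - 2\right) \cdot (7)^n.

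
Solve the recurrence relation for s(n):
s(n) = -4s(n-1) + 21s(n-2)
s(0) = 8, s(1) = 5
Characteristic equation: x² + 4x - 21 = 0, which factors as (x - (-7))(x - (3)) = 0.
Roots r₁ = -7, r₂ = 3 (distinct).
General solution: s(n) = A·(-7)^n + B·(3)^n.
From s(0) = 8: A + B = 8.
From s(1) = 5: -7A + 3B = 5.
Solving: A = \frac{19}{10}, B = \frac{61}{10}.
So s(n) = \frac{19 \left(-7\right)^{n}}{10} + \frac{61 \cdot 3^{n}}{10}.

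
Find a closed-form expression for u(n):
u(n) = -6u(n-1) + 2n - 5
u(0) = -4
First-order linear with linear forcing.
Homogeneous solution: u_h(n) = A·(-6)^n.
Try particular u_p(n) = pn + q. Substituting:
  pn + q = -6(p(n-1) + q) + 2n - 5.
Matching the n-coefficient: p = -6p + 2 ⇒ p = \frac{2}{7}.
Matching constants: q = 6p - 6q - 5 ⇒ q = - \frac{23}{49}.
General: u(n) = A·(-6)^n + \frac{2 n}{7} - \frac{23}{49}.
Apply u(0) = -4: A - \frac{23}{49} = -4 ⇒ A = - \frac{173}{49}.
So u(n) = - \frac{173 \left(-6\right)^{n}}{49} + \frac{2 n}{7} - \frac{23}{49}.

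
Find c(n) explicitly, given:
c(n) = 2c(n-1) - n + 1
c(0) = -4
First-order linear with linear forcing.
Homogeneous solution: c_h(n) = A·(2)^n.
Try particular c_p(n) = pn + q. Substituting:
  pn + q = 2(p(n-1) + q) - n + 1.
Matching the n-coefficient: p = 2p - 1 ⇒ p = 1.
Matching constants: q = -2p + 2q + 1 ⇒ q = 1.
General: c(n) = A·(2)^n + n + 1.
Apply c(0) = -4: A + 1 = -4 ⇒ A = -5.
So c(n) = - 5 \cdot 2^{n} + n + 1.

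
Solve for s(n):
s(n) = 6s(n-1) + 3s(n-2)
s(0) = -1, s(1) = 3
Characteristic equation: x² - 6x - 3 = 0.
Discriminant Δ = (6)² + 4·(3) = 48.
Roots r₁,₂ = (6 ± √48)/2, so r₁ = 3 + 2 \sqrt{3}, r₂ = 3 - 2 \sqrt{3}.
General solution: s(n) = A·r₁^n + B·r₂^n.
From the initial conditions, A + B = -1 and r₁A + r₂B = 3.
Since r₁ - r₂ = √48: A = (3 - (-1)r₂)/√48 = - \frac{1}{2} + \frac{\sqrt{3}}{2}, and B = -1 - A = - \frac{\sqrt{3}}{2} - \frac{1}{2}.
So s(n) = \left(- \frac{1}{2} + \frac{\sqrt{3}}{2}\right)\left(3 + 2 \sqrt{3}\right)^n + \left(- \frac{\sqrt{3}}{2} - \frac{1}{2}\right)\left(3 - 2 \sqrt{3}\right)^n.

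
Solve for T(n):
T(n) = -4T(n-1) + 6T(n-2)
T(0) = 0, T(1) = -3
Characteristic equation: x² + 4x - 6 = 0.
Discriminant Δ = (-4)² + 4·(6) = 40.
Roots r₁,₂ = (-4 ± √40)/2, so r₁ = -2 + \sqrt{10}, r₂ = - \sqrt{10} - 2.
General solution: T(n) = A·r₁^n + B·r₂^n.
From the initial conditions, A + B = 0 and r₁A + r₂B = -3.
Since r₁ - r₂ = √40: A = (-3 - (0)r₂)/√40 = - \frac{3 \sqrt{10}}{20}, and B = 0 - A = \frac{3 \sqrt{10}}{20}.
So T(n) = \left(- \frac{3 \sqrt{10}}{20}\right)\left(-2 + \sqrt{10}\right)^n + \left(\frac{3 \sqrt{10}}{20}\right)\left(- \sqrt{10} - 2\right)^n.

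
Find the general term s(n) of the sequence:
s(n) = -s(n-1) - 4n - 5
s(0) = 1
First-order linear with linear forcing.
Homogeneous solution: s_h(n) = A·(-1)^n.
Try particular s_p(n) = pn + q. Substituting:
  pn + q = -(p(n-1) + q) - 4n - 5.
Matching the n-coefficient: p = -p - 4 ⇒ p = -2.
Matching constants: q = p - q - 5 ⇒ q = - \frac{7}{2}.
General: s(n) = A·(-1)^n - 2 n - \frac{7}{2}.
Apply s(0) = 1: A - \frac{7}{2} = 1 ⇒ A = \frac{9}{2}.
So s(n) = \frac{9 \left(-1\right)^{n}}{2} - 2 n - \frac{7}{2}.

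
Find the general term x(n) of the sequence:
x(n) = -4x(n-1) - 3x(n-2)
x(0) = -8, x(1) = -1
Characteristic equation: x² + 4x + 3 = 0, which factors as (x - (-1))(x - (-3)) = 0.
Roots r₁ = -1, r₂ = -3 (distinct).
General solution: x(n) = A·(-1)^n + B·(-3)^n.
From x(0) = -8: A + B = -8.
From x(1) = -1: -A - 3B = -1.
Solving: A = - \frac{25}{2}, B = \frac{9}{2}.
So x(n) = - \frac{25 \left(-1\right)^{n}}{2} + \frac{9 \left(-3\right)^{n}}{2}.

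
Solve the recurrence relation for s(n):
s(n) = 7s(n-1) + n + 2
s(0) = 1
First-order linear with linear forcing.
Homogeneous solution: s_h(n) = A·(7)^n.
Try particular s_p(n) = pn + q. Substituting:
  pn + q = 7(p(n-1) + q) + n + 2.
Matching the n-coefficient: p = 7p + 1 ⇒ p = - \frac{1}{6}.
Matching constants: q = -7p + 7q + 2 ⇒ q = - \frac{19}{36}.
General: s(n) = A·(7)^n - \frac{n}{6} - \frac{19}{36}.
Apply s(0) = 1: A - \frac{19}{36} = 1 ⇒ A = \frac{55}{36}.
So s(n) = \frac{55 \cdot 7^{n}}{36} - \frac{n}{6} - \frac{19}{36}.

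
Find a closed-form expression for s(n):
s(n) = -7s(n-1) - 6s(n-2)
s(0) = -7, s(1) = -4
Characteristic equation: x² + 7x + 6 = 0, which factors as (x - (-6))(x - (-1)) = 0.
Roots r₁ = -6, r₂ = -1 (distinct).
General solution: s(n) = A·(-6)^n + B·(-1)^n.
From s(0) = -7: A + B = -7.
From s(1) = -4: -6A - B = -4.
Solving: A = \frac{11}{5}, B = - \frac{46}{5}.
So s(n) = - \frac{46 \left(-1\right)^{n}}{5} + \frac{11 \left(-6\right)^{n}}{5}.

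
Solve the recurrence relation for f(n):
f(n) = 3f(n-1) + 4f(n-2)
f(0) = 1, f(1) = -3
Characteristic equation: x² - 3x - 4 = 0, which factors as (x - (-1))(x - (4)) = 0.
Roots r₁ = -1, r₂ = 4 (distinct).
General solution: f(n) = A·(-1)^n + B·(4)^n.
From f(0) = 1: A + B = 1.
From f(1) = -3: -A + 4B = -3.
Solving: A = \frac{7}{5}, B = - \frac{2}{5}.
So f(n) = \frac{7 \left(-1\right)^{n}}{5} - \frac{2 \cdot 4^{n}}{5}.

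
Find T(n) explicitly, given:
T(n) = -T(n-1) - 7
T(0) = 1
First-order linear non-homogeneous.
Homogeneous solution: T_h(n) = A·(-1)^n.
Try constant particular solution T_p = K: K = -K - 7 ⇒ K = - \frac{7}{2}.
General: T(n) = A·(-1)^n - \frac{7}{2}.
Apply T(0) = 1: A - \frac{7}{2} = 1 ⇒ A = \frac{9}{2}.
So T(n) = \frac{9 \left(-1\right)^{n}}{2} - \frac{7}{2}.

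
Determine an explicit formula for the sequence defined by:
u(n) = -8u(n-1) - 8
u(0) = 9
First-order linear non-homogeneous.
Homogeneous solution: u_h(n) = A·(-8)^n.
Try constant particular solution u_p = K: K = -8K - 8 ⇒ K = - \frac{8}{9}.
General: u(n) = A·(-8)^n - \frac{8}{9}.
Apply u(0) = 9: A - \frac{8}{9} = 9 ⇒ A = \frac{89}{9}.
So u(n) = \frac{89 \left(-8\right)^{n}}{9} - \frac{8}{9}.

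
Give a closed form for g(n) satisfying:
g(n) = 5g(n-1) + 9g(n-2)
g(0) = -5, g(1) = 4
Characteristic equation: x² - 5x - 9 = 0.
Discriminant Δ = (5)² + 4·(9) = 61.
Roots r₁,₂ = (5 ± √61)/2, so r₁ = \frac{5}{2} + \frac{\sqrt{61}}{2}, r₂ = \frac{5}{2} - \frac{\sqrt{61}}{2}.
General solution: g(n) = A·r₁^n + B·r₂^n.
From the initial conditions, A + B = -5 and r₁A + r₂B = 4.
Since r₁ - r₂ = √61: A = (4 - (-5)r₂)/√61 = - \frac{5}{2} + \frac{33 \sqrt{61}}{122}, and B = -5 - A = - \frac{5}{2} - \frac{33 \sqrt{61}}{122}.
So g(n) = \left(- \frac{5}{2} + \frac{33 \sqrt{61}}{122}\right)\left(\frac{5}{2} + \frac{\sqrt{61}}{2}\right)^n + \left(- \frac{5}{2} - \frac{33 \sqrt{61}}{122}\right)\left(\frac{5}{2} - \frac{\sqrt{61}}{2}\right)^n.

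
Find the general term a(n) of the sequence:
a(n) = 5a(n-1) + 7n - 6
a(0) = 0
First-order linear with linear forcing.
Homogeneous solution: a_h(n) = A·(5)^n.
Try particular a_p(n) = pn + q. Substituting:
  pn + q = 5(p(n-1) + q) + 7n - 6.
Matching the n-coefficient: p = 5p + 7 ⇒ p = - \frac{7}{4}.
Matching constants: q = -5p + 5q - 6 ⇒ q = - \frac{11}{16}.
General: a(n) = A·(5)^n - \frac{7 n}{4} - \frac{11}{16}.
Apply a(0) = 0: A - \frac{11}{16} = 0 ⇒ A = \frac{11}{16}.
So a(n) = \frac{11 \cdot 5^{n}}{16} - \frac{7 n}{4} - \frac{11}{16}.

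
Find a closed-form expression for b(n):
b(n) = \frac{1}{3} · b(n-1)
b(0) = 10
Pure geometric recurrence with ratio \frac{1}{3}.
By induction b(n) = b(0) · (\frac{1}{3})^n = 10 \cdot 3^{- n}.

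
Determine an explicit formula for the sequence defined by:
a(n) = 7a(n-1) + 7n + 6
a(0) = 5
First-order linear with linear forcing.
Homogeneous solution: a_h(n) = A·(7)^n.
Try particular a_p(n) = pn + q. Substituting:
  pn + q = 7(p(n-1) + q) + 7n + 6.
Matching the n-coefficient: p = 7p + 7 ⇒ p = - \frac{7}{6}.
Matching constants: q = -7p + 7q + 6 ⇒ q = - \frac{85}{36}.
General: a(n) = A·(7)^n - \frac{7 n}{6} - \frac{85}{36}.
Apply a(0) = 5: A - \frac{85}{36} = 5 ⇒ A = \frac{265}{36}.
So a(n) = \frac{265 \cdot 7^{n}}{36} - \frac{7 n}{6} - \frac{85}{36}.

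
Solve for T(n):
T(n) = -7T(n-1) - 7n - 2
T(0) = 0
First-order linear with linear forcing.
Homogeneous solution: T_h(n) = A·(-7)^n.
Try particular T_p(n) = pn + q. Substituting:
  pn + q = -7(p(n-1) + q) - 7n - 2.
Matching the n-coefficient: p = -7p - 7 ⇒ p = - \frac{7}{8}.
Matching constants: q = 7p - 7q - 2 ⇒ q = - \frac{65}{64}.
General: T(n) = A·(-7)^n - \frac{7 n}{8} - \frac{65}{64}.
Apply T(0) = 0: A - \frac{65}{64} = 0 ⇒ A = \frac{65}{64}.
So T(n) = \frac{65 \left(-7\right)^{n}}{64} - \frac{7 n}{8} - \frac{65}{64}.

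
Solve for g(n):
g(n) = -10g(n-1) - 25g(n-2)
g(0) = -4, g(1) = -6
Characteristic equation: x² + 10x + 25 = 0, which is (x - (-5))².
Repeated root r = -5.
General solution: g(n) = (A + Bn)·(-5)^n.
From g(0) = -4: A = -4.
From g(1) = -6: (A + B)·(-5) = -6 ⇒ B = \frac{26}{5}.
So g(n) = \left(\frac{26 n}{5} - 4\right) \cdot (-5)^n.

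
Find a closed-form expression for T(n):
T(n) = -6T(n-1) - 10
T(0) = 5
First-order linear non-homogeneous.
Homogeneous solution: T_h(n) = A·(-6)^n.
Try constant particular solution T_p = K: K = -6K - 10 ⇒ K = - \frac{10}{7}.
General: T(n) = A·(-6)^n - \frac{10}{7}.
Apply T(0) = 5: A - \frac{10}{7} = 5 ⇒ A = \frac{45}{7}.
So T(n) = \frac{45 \left(-6\right)^{n}}{7} - \frac{10}{7}.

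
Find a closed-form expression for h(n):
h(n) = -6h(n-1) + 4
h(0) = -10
First-order linear non-homogeneous.
Homogeneous solution: h_h(n) = A·(-6)^n.
Try constant particular solution h_p = K: K = -6K + 4 ⇒ K = \frac{4}{7}.
General: h(n) = A·(-6)^n + \frac{4}{7}.
Apply h(0) = -10: A + \frac{4}{7} = -10 ⇒ A = - \frac{74}{7}.
So h(n) = \frac{4}{7} - \frac{74 \left(-6\right)^{n}}{7}.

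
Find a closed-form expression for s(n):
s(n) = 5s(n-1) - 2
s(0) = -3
First-order linear non-homogeneous.
Homogeneous solution: s_h(n) = A·(5)^n.
Try constant particular solution s_p = K: K = 5K - 2 ⇒ K = \frac{1}{2}.
General: s(n) = A·(5)^n + \frac{1}{2}.
Apply s(0) = -3: A + \frac{1}{2} = -3 ⇒ A = - \frac{7}{2}.
So s(n) = \frac{1}{2} - \frac{7 \cdot 5^{n}}{2}.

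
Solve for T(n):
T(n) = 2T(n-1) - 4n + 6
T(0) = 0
First-order linear with linear forcing.
Homogeneous solution: T_h(n) = A·(2)^n.
Try particular T_p(n) = pn + q. Substituting:
  pn + q = 2(p(n-1) + q) - 4n + 6.
Matching the n-coefficient: p = 2p - 4 ⇒ p = 4.
Matching constants: q = -2p + 2q + 6 ⇒ q = 2.
General: T(n) = A·(2)^n + 4 n + 2.
Apply T(0) = 0: A + 2 = 0 ⇒ A = -2.
So T(n) = - 2 \cdot 2^{n} + 4 n + 2.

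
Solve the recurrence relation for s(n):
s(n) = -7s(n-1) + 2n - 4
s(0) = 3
First-order linear with linear forcing.
Homogeneous solution: s_h(n) = A·(-7)^n.
Try particular s_p(n) = pn + q. Substituting:
  pn + q = -7(p(n-1) + q) + 2n - 4.
Matching the n-coefficient: p = -7p + 2 ⇒ p = \frac{1}{4}.
Matching constants: q = 7p - 7q - 4 ⇒ q = - \frac{9}{32}.
General: s(n) = A·(-7)^n + \frac{n}{4} - \frac{9}{32}.
Apply s(0) = 3: A - \frac{9}{32} = 3 ⇒ A = \frac{105}{32}.
So s(n) = \frac{105 \left(-7\right)^{n}}{32} + \frac{n}{4} - \frac{9}{32}.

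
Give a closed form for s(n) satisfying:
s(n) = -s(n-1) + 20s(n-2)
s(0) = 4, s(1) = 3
Characteristic equation: x² + x - 20 = 0, which factors as (x - (4))(x - (-5)) = 0.
Roots r₁ = 4, r₂ = -5 (distinct).
General solution: s(n) = A·(4)^n + B·(-5)^n.
From s(0) = 4: A + B = 4.
From s(1) = 3: 4A - 5B = 3.
Solving: A = \frac{23}{9}, B = \frac{13}{9}.
So s(n) = \frac{13 \left(-5\right)^{n}}{9} + \frac{23 \cdot 4^{n}}{9}.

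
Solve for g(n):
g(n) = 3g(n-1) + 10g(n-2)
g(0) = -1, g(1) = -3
Characteristic equation: x² - 3x - 10 = 0, which factors as (x - (5))(x - (-2)) = 0.
Roots r₁ = 5, r₂ = -2 (distinct).
General solution: g(n) = A·(5)^n + B·(-2)^n.
From g(0) = -1: A + B = -1.
From g(1) = -3: 5A - 2B = -3.
Solving: A = - \frac{5}{7}, B = - \frac{2}{7}.
So g(n) = - \frac{2 \left(-2\right)^{n}}{7} - \frac{5 \cdot 5^{n}}{7}.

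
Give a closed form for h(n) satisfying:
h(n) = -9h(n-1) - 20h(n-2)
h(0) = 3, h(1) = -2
Characteristic equation: x² + 9x + 20 = 0, which factors as (x - (-4))(x - (-5)) = 0.
Roots r₁ = -4, r₂ = -5 (distinct).
General solution: h(n) = A·(-4)^n + B·(-5)^n.
From h(0) = 3: A + B = 3.
From h(1) = -2: -4A - 5B = -2.
Solving: A = 13, B = -10.
So h(n) = 13 \left(-4\right)^{n} - 10 \left(-5\right)^{n}.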